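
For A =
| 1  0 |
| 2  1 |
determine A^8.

A = I + N where N = [[0, 0], [2, 0]] is strictly lower-triangular, so N^2 = 0.
(I + N)^8 = I + 8·N = [[1, 0], [16, 1]].

[[1, 0], [16, 1]]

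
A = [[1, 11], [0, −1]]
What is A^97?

[[1, 11], [0, −1]]

A² = I (check: tr A = 0 and det A = −1), so A^97 = A since 97 is odd.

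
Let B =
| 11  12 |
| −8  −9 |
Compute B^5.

[[731, 732], [−488, −489]]

tr B = 2 and det B = −3, so the characteristic polynomial is λ² − (2)λ + (−3) with roots 3 and −1.
Eigenvectors give P = [[3, −1], [−2, 1]] with P⁻¹ = [[1, 1], [2, 3]], and B = P·diag(3, −1)·P⁻¹.
Then B^5 = P·diag(243, −1)·P⁻¹ = [[729, 1], [−486, −1]] · [[1, 1], [2, 3]] = [[731, 732], [−488, −489]].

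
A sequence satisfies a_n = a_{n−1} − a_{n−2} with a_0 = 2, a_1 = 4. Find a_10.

−4

With companion matrix C = [[1, −1], [1, 0]], [a_n, a_{n−1}]ᵀ = C·[a_{n−1}, a_{n−2}]ᵀ, so [a_10, a_9]ᵀ = C^9·[a_1, a_0]ᵀ.
C^9 = [[−1, 0], [0, −1]], giving [a_10, a_9]ᵀ = [[−4], [−2]].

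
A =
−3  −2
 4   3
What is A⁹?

[[−3, −2], [4, 3]]

A² = I (check: tr A = 0 and det A = −1), so A⁹ = A since 9 is odd.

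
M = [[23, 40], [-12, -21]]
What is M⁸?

[[39361, 65600], [-19680, -32799]]

tr M = 2 and det M = -3, so the characteristic polynomial is λ² − (2)λ + (-3) with roots -1 and 3.
Eigenvectors give P = [[-5, -2], [3, 1]] with P⁻¹ = [[1, 2], [-3, -5]], and M = P·diag(-1, 3)·P⁻¹.
Then M⁸ = P·diag(1, 6561)·P⁻¹ = [[-5, -13122], [3, 6561]] · [[1, 2], [-3, -5]] = [[39361, 65600], [-19680, -32799]].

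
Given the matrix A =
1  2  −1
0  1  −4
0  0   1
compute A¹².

[[1, 24, −540], [0, 1, −48], [0, 0, 1]]

A = I + N where N = [[0, 2, −1], [0, 0, −4], [0, 0, 0]] is strictly upper-triangular, so N³ = 0.
(I + N)¹² = I + 12·N + 66·N² = [[1, 24, −540], [0, 1, −48], [0, 0, 1]].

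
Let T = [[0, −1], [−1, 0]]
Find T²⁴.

[[1, 0], [0, 1]]

T² = I (check: tr T = 0 and det T = −1), so T²⁴ = I since 24 is even.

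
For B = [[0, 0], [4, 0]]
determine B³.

B is strictly triangular, hence nilpotent: B² = 0, so B³ = 0.

[[0, 0], [0, 0]]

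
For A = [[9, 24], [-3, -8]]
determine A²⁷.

A² = A (a projection; rank 1, trace 1), so A²⁷ = A.

[[9, 24], [-3, -8]]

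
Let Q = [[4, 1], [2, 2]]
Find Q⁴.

[[396, 144], [288, 108]]

Q² = [[18, 6], [12, 6]]
Q³ = [[84, 30], [60, 24]]
Q⁴ = [[396, 144], [288, 108]]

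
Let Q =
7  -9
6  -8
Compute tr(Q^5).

-31

tr Q = -1 and det Q = -2, so the characteristic polynomial is λ² − (-1)λ + (-2) with roots -2 and 1.
Eigenvectors give P = [[1, 3], [1, 2]] with P⁻¹ = [[-2, 3], [1, -1]], and Q = P·diag(-2, 1)·P⁻¹.
Then Q^5 = P·diag(-32, 1)·P⁻¹ = [[-32, 3], [-32, 2]] · [[-2, 3], [1, -1]] = [[67, -99], [66, -98]].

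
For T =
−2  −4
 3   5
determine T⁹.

tr T = 3 and det T = 2, so the characteristic polynomial is λ² − (3)λ + (2) with roots 1 and 2.
Eigenvectors give P = [[4, −1], [−3, 1]] with P⁻¹ = [[1, 1], [3, 4]], and T = P·diag(1, 2)·P⁻¹.
Then T⁹ = P·diag(1, 512)·P⁻¹ = [[4, −512], [−3, 512]] · [[1, 1], [3, 4]] = [[−1532, −2044], [1533, 2045]].

[[−1532, −2044], [1533, 2045]]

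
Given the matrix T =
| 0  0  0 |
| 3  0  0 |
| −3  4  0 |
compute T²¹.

[[0, 0, 0], [0, 0, 0], [0, 0, 0]]

T is strictly triangular, hence nilpotent: T³ = 0, so T²¹ = 0.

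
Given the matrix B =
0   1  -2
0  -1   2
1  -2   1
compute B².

[[-2, 3, 0], [2, -3, 0], [1, 1, -5]]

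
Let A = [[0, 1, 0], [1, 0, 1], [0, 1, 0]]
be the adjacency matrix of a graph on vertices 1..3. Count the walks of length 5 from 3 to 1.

The number of length-5 walks from vertex 3 to vertex 1 is entry (3,1) of A⁵, where A is the adjacency matrix.
A² = [[1, 0, 1], [0, 2, 0], [1, 0, 1]]
A³ = [[0, 2, 0], [2, 0, 2], [0, 2, 0]]
A⁴ = [[2, 0, 2], [0, 4, 0], [2, 0, 2]]
A⁵ = [[0, 4, 0], [4, 0, 4], [0, 4, 0]]

0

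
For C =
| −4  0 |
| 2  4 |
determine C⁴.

C² = [[16, 0], [0, 16]]
C³ = [[−64, 0], [32, 64]]
C⁴ = [[256, 0], [0, 256]]

[[256, 0], [0, 256]]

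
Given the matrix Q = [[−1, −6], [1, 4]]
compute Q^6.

tr Q = 3 and det Q = 2, so the characteristic polynomial is λ² − (3)λ + (2) with roots 1 and 2.
Eigenvectors give P = [[−3, −2], [1, 1]] with P⁻¹ = [[−1, −2], [1, 3]], and Q = P·diag(1, 2)·P⁻¹.
Then Q^6 = P·diag(1, 64)·P⁻¹ = [[−3, −128], [1, 64]] · [[−1, −2], [1, 3]] = [[−125, −378], [63, 190]].

[[−125, −378], [63, 190]]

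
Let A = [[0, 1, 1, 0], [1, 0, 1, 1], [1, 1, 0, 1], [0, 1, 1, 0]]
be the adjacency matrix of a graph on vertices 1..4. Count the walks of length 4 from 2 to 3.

The number of length-4 walks from vertex 2 to vertex 3 is entry (2,3) of A⁴, where A is the adjacency matrix.
A² = [[2, 1, 1, 2], [1, 3, 2, 1], [1, 2, 3, 1], [2, 1, 1, 2]]
A³ = [[2, 5, 5, 2], [5, 4, 5, 5], [5, 5, 4, 5], [2, 5, 5, 2]]
A⁴ = [[10, 9, 9, 10], [9, 15, 14, 9], [9, 14, 15, 9], [10, 9, 9, 10]]

14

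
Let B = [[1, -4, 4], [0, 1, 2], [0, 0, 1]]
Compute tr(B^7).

3

B = I + N where N = [[0, -4, 4], [0, 0, 2], [0, 0, 0]] is strictly upper-triangular, so N^3 = 0.
(I + N)^7 = I + 7·N + 21·N^2 = [[1, -28, -140], [0, 1, 14], [0, 0, 1]].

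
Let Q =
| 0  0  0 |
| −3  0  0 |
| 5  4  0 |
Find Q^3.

Q is strictly triangular, hence nilpotent: Q^3 = 0, so Q^3 = 0.

[[0, 0, 0], [0, 0, 0], [0, 0, 0]]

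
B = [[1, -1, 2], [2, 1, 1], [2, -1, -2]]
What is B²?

[[3, -4, -3], [6, -2, 3], [-4, -1, 7]]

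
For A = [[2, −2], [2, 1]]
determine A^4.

[[−36, 18], [−18, −27]]

A^2 = [[0, −6], [6, −3]]
A^3 = [[−12, −6], [6, −15]]
A^4 = [[−36, 18], [−18, −27]]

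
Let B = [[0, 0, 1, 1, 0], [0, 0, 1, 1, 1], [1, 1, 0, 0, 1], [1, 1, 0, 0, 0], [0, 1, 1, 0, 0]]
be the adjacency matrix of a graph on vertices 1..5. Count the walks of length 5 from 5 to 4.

The number of length-5 walks from vertex 5 to vertex 4 is entry (5,4) of B⁵, where B is the adjacency matrix.
B² = [[2, 2, 0, 0, 1], [2, 3, 1, 0, 1], [0, 1, 3, 2, 1], [0, 0, 2, 2, 1], [1, 1, 1, 1, 2]]
B³ = [[0, 1, 5, 4, 2], [1, 2, 6, 5, 4], [5, 6, 2, 1, 4], [4, 5, 1, 0, 2], [2, 4, 4, 2, 2]]
B⁴ = [[9, 11, 3, 1, 6], [11, 15, 7, 3, 8], [3, 7, 15, 11, 8], [1, 3, 11, 9, 6], [6, 8, 8, 6, 8]]
B⁵ = [[4, 10, 26, 20, 14], [10, 18, 34, 26, 22], [26, 34, 18, 10, 22], [20, 26, 10, 4, 14], [14, 22, 22, 14, 16]]

14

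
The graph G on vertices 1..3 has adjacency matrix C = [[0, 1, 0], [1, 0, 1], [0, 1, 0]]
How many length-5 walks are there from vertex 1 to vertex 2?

4

The number of length-5 walks from vertex 1 to vertex 2 is entry (1,2) of C^5, where C is the adjacency matrix.
C^2 = [[1, 0, 1], [0, 2, 0], [1, 0, 1]]
C^3 = [[0, 2, 0], [2, 0, 2], [0, 2, 0]]
C^4 = [[2, 0, 2], [0, 4, 0], [2, 0, 2]]
C^5 = [[0, 4, 0], [4, 0, 4], [0, 4, 0]]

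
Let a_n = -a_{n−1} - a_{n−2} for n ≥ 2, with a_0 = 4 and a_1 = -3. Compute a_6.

With companion matrix Q = [[-1, -1], [1, 0]], [a_n, a_{n−1}]ᵀ = Q·[a_{n−1}, a_{n−2}]ᵀ, so [a_6, a_5]ᵀ = Q^5·[a_1, a_0]ᵀ.
Q^5 = [[0, 1], [-1, -1]], giving [a_6, a_5]ᵀ = [[4], [-1]].

4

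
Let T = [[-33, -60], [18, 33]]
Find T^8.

tr T = 0 and det T = -9, so the characteristic polynomial is λ² − (0)λ + (-9) with roots 3 and -3.
Eigenvectors give P = [[-5, -2], [3, 1]] with P⁻¹ = [[1, 2], [-3, -5]], and T = P·diag(3, -3)·P⁻¹.
Then T^8 = P·diag(6561, 6561)·P⁻¹ = [[-32805, -13122], [19683, 6561]] · [[1, 2], [-3, -5]] = [[6561, 0], [0, 6561]].

[[6561, 0], [0, 6561]]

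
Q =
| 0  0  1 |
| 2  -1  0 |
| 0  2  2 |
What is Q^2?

[[0, 2, 2], [-2, 1, 2], [4, 2, 4]]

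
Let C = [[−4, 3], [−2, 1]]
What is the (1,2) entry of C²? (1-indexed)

−9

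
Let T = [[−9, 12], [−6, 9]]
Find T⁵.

tr T = 0 and det T = −9, so the characteristic polynomial is λ² − (0)λ + (−9) with roots −3 and 3.
Eigenvectors give P = [[−2, 1], [−1, 1]] with P⁻¹ = [[−1, 1], [−1, 2]], and T = P·diag(−3, 3)·P⁻¹.
Then T⁵ = P·diag(−243, 243)·P⁻¹ = [[486, 243], [243, 243]] · [[−1, 1], [−1, 2]] = [[−729, 972], [−486, 729]].

[[−729, 972], [−486, 729]]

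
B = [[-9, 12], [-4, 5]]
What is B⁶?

tr B = -4 and det B = 3, so the characteristic polynomial is λ² − (-4)λ + (3) with roots -3 and -1.
Eigenvectors give P = [[2, -3], [1, -2]] with P⁻¹ = [[2, -3], [1, -2]], and B = P·diag(-3, -1)·P⁻¹.
Then B⁶ = P·diag(729, 1)·P⁻¹ = [[1458, -3], [729, -2]] · [[2, -3], [1, -2]] = [[2913, -4368], [1456, -2183]].

[[2913, -4368], [1456, -2183]]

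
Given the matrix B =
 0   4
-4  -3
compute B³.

B² = [[-16, -12], [12, -7]]
B³ = [[48, -28], [28, 69]]

[[48, -28], [28, 69]]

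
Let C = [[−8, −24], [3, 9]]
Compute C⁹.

[[−8, −24], [3, 9]]

C² = C (a projection; rank 1, trace 1), so C⁹ = C.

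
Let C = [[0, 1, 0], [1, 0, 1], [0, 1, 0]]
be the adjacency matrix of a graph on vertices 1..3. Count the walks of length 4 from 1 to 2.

The number of length-4 walks from vertex 1 to vertex 2 is entry (1,2) of C⁴, where C is the adjacency matrix.
C² = [[1, 0, 1], [0, 2, 0], [1, 0, 1]]
C³ = [[0, 2, 0], [2, 0, 2], [0, 2, 0]]
C⁴ = [[2, 0, 2], [0, 4, 0], [2, 0, 2]]

0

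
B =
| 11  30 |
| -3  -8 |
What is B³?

[[71, 210], [-21, -62]]

tr B = 3 and det B = 2, so the characteristic polynomial is λ² − (3)λ + (2) with roots 2 and 1.
Eigenvectors give P = [[-10, 3], [3, -1]] with P⁻¹ = [[-1, -3], [-3, -10]], and B = P·diag(2, 1)·P⁻¹.
Then B³ = P·diag(8, 1)·P⁻¹ = [[-80, 3], [24, -1]] · [[-1, -3], [-3, -10]] = [[71, 210], [-21, -62]].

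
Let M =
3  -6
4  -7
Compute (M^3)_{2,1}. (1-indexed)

tr M = -4 and det M = 3, so the characteristic polynomial is λ² − (-4)λ + (3) with roots -3 and -1.
Eigenvectors give P = [[1, 3], [1, 2]] with P⁻¹ = [[-2, 3], [1, -1]], and M = P·diag(-3, -1)·P⁻¹.
Then M^3 = P·diag(-27, -1)·P⁻¹ = [[-27, -3], [-27, -2]] · [[-2, 3], [1, -1]] = [[51, -78], [52, -79]].

52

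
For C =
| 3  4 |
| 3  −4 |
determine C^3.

[[51, 100], [75, −124]]

C^2 = [[21, −4], [−3, 28]]
C^3 = [[51, 100], [75, −124]]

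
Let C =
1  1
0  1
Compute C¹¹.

[[1, 11], [0, 1]]

C = I + N where N = [[0, 1], [0, 0]] is strictly upper-triangular, so N² = 0.
(I + N)¹¹ = I + 11·N = [[1, 11], [0, 1]].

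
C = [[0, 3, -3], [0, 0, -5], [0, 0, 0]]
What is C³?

[[0, 0, 0], [0, 0, 0], [0, 0, 0]]

C is strictly triangular, hence nilpotent: C³ = 0, so C³ = 0.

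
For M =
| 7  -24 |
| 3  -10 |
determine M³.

[[55, -168], [21, -64]]

tr M = -3 and det M = 2, so the characteristic polynomial is λ² − (-3)λ + (2) with roots -1 and -2.
Eigenvectors give P = [[3, 8], [1, 3]] with P⁻¹ = [[3, -8], [-1, 3]], and M = P·diag(-1, -2)·P⁻¹.
Then M³ = P·diag(-1, -8)·P⁻¹ = [[-3, -64], [-1, -24]] · [[3, -8], [-1, 3]] = [[55, -168], [21, -64]].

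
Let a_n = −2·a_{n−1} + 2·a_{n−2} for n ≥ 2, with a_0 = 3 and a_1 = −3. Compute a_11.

With companion matrix B = [[−2, 2], [1, 0]], [a_n, a_{n−1}]ᵀ = B·[a_{n−1}, a_{n−2}]ᵀ, so [a_11, a_10]ᵀ = B¹⁰·[a_1, a_0]ᵀ.
B¹⁰ = [[18272, −13376], [−6688, 4896]], giving [a_11, a_10]ᵀ = [[−94944], [34752]].

−94944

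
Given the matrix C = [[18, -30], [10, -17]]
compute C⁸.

tr C = 1 and det C = -6, so the characteristic polynomial is λ² − (1)λ + (-6) with roots -2 and 3.
Eigenvectors give P = [[-3, 2], [-2, 1]] with P⁻¹ = [[1, -2], [2, -3]], and C = P·diag(-2, 3)·P⁻¹.
Then C⁸ = P·diag(256, 6561)·P⁻¹ = [[-768, 13122], [-512, 6561]] · [[1, -2], [2, -3]] = [[25476, -37830], [12610, -18659]].

[[25476, -37830], [12610, -18659]]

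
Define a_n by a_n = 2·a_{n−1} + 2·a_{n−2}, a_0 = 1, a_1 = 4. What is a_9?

With companion matrix Q = [[2, 2], [1, 0]], [a_n, a_{n−1}]ᵀ = Q·[a_{n−1}, a_{n−2}]ᵀ, so [a_9, a_8]ᵀ = Q⁸·[a_1, a_0]ᵀ.
Q⁸ = [[2448, 1792], [896, 656]], giving [a_9, a_8]ᵀ = [[11584], [4240]].

11584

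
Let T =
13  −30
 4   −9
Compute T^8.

tr T = 4 and det T = 3, so the characteristic polynomial is λ² − (4)λ + (3) with roots 1 and 3.
Eigenvectors give P = [[−5, 3], [−2, 1]] with P⁻¹ = [[1, −3], [2, −5]], and T = P·diag(1, 3)·P⁻¹.
Then T^8 = P·diag(1, 6561)·P⁻¹ = [[−5, 19683], [−2, 6561]] · [[1, −3], [2, −5]] = [[39361, −98400], [13120, −32799]].

[[39361, −98400], [13120, −32799]]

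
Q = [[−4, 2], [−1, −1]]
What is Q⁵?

[[−454, 422], [−211, 179]]

tr Q = −5 and det Q = 6, so the characteristic polynomial is λ² − (−5)λ + (6) with roots −2 and −3.
Eigenvectors give P = [[−1, −2], [−1, −1]] with P⁻¹ = [[1, −2], [−1, 1]], and Q = P·diag(−2, −3)·P⁻¹.
Then Q⁵ = P·diag(−32, −243)·P⁻¹ = [[32, 486], [32, 243]] · [[1, −2], [−1, 1]] = [[−454, 422], [−211, 179]].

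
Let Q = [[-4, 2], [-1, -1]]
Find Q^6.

[[1394, -1330], [665, -601]]

tr Q = -5 and det Q = 6, so the characteristic polynomial is λ² − (-5)λ + (6) with roots -2 and -3.
Eigenvectors give P = [[1, 2], [1, 1]] with P⁻¹ = [[-1, 2], [1, -1]], and Q = P·diag(-2, -3)·P⁻¹.
Then Q^6 = P·diag(64, 729)·P⁻¹ = [[64, 1458], [64, 729]] · [[-1, 2], [1, -1]] = [[1394, -1330], [665, -601]].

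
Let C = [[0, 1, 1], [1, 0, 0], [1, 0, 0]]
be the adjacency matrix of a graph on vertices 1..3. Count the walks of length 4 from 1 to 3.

0

The number of length-4 walks from vertex 1 to vertex 3 is entry (1,3) of C^4, where C is the adjacency matrix.
C^2 = [[2, 0, 0], [0, 1, 1], [0, 1, 1]]
C^3 = [[0, 2, 2], [2, 0, 0], [2, 0, 0]]
C^4 = [[4, 0, 0], [0, 2, 2], [0, 2, 2]]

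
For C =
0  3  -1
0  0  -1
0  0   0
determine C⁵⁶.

C is strictly triangular, hence nilpotent: C³ = 0, so C⁵⁶ = 0.

[[0, 0, 0], [0, 0, 0], [0, 0, 0]]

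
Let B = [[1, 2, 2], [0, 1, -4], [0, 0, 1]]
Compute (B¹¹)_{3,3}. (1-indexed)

1

B = I + N where N = [[0, 2, 2], [0, 0, -4], [0, 0, 0]] is strictly upper-triangular, so N³ = 0.
(I + N)¹¹ = I + 11·N + 55·N² = [[1, 22, -418], [0, 1, -44], [0, 0, 1]].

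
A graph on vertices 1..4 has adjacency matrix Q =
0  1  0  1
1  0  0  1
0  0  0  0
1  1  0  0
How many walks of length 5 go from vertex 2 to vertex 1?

11

The number of length-5 walks from vertex 2 to vertex 1 is entry (2,1) of Q⁵, where Q is the adjacency matrix.
Q² = [[2, 1, 0, 1], [1, 2, 0, 1], [0, 0, 0, 0], [1, 1, 0, 2]]
Q³ = [[2, 3, 0, 3], [3, 2, 0, 3], [0, 0, 0, 0], [3, 3, 0, 2]]
Q⁴ = [[6, 5, 0, 5], [5, 6, 0, 5], [0, 0, 0, 0], [5, 5, 0, 6]]
Q⁵ = [[10, 11, 0, 11], [11, 10, 0, 11], [0, 0, 0, 0], [11, 11, 0, 10]]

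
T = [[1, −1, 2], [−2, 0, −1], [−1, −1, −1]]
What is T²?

[[1, −3, 1], [−1, 3, −3], [2, 2, 0]]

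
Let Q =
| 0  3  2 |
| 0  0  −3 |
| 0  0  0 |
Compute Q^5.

Q is strictly triangular, hence nilpotent: Q^3 = 0, so Q^5 = 0.

[[0, 0, 0], [0, 0, 0], [0, 0, 0]]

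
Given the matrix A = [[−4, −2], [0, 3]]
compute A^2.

[[16, 2], [0, 9]]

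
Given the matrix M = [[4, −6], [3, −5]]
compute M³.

[[10, −18], [9, −17]]

tr M = −1 and det M = −2, so the characteristic polynomial is λ² − (−1)λ + (−2) with roots −2 and 1.
Eigenvectors give P = [[−1, 2], [−1, 1]] with P⁻¹ = [[1, −2], [1, −1]], and M = P·diag(−2, 1)·P⁻¹.
Then M³ = P·diag(−8, 1)·P⁻¹ = [[8, 2], [8, 1]] · [[1, −2], [1, −1]] = [[10, −18], [9, −17]].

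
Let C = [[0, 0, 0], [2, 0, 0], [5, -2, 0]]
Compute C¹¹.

[[0, 0, 0], [0, 0, 0], [0, 0, 0]]

C is strictly triangular, hence nilpotent: C³ = 0, so C¹¹ = 0.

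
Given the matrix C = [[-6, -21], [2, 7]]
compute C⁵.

C² = C (a projection; rank 1, trace 1), so C⁵ = C.

[[-6, -21], [2, 7]]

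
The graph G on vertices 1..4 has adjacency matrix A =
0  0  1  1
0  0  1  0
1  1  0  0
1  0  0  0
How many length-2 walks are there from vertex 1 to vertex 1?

The number of length-2 walks from vertex 1 to vertex 1 is entry (1,1) of A², where A is the adjacency matrix.
A² = [[2, 1, 0, 0], [1, 1, 0, 0], [0, 0, 2, 1], [0, 0, 1, 1]]

2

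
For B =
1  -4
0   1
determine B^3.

[[1, -12], [0, 1]]

B = I + N where N = [[0, -4], [0, 0]] is strictly upper-triangular, so N^2 = 0.
(I + N)^3 = I + 3·N = [[1, -12], [0, 1]].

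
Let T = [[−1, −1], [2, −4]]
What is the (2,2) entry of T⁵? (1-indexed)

−454

tr T = −5 and det T = 6, so the characteristic polynomial is λ² − (−5)λ + (6) with roots −3 and −2.
Eigenvectors give P = [[−1, 1], [−2, 1]] with P⁻¹ = [[1, −1], [2, −1]], and T = P·diag(−3, −2)·P⁻¹.
Then T⁵ = P·diag(−243, −32)·P⁻¹ = [[243, −32], [486, −32]] · [[1, −1], [2, −1]] = [[179, −211], [422, −454]].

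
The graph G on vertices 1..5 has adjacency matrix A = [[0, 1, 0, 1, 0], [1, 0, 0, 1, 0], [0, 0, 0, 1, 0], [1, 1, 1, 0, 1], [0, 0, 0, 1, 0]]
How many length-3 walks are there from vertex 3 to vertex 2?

1

The number of length-3 walks from vertex 3 to vertex 2 is entry (3,2) of A^3, where A is the adjacency matrix.
A^2 = [[2, 1, 1, 1, 1], [1, 2, 1, 1, 1], [1, 1, 1, 0, 1], [1, 1, 0, 4, 0], [1, 1, 1, 0, 1]]
A^3 = [[2, 3, 1, 5, 1], [3, 2, 1, 5, 1], [1, 1, 0, 4, 0], [5, 5, 4, 2, 4], [1, 1, 0, 4, 0]]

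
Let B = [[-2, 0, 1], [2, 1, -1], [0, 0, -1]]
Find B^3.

B^2 = [[4, 0, -3], [-2, 1, 2], [0, 0, 1]]
B^3 = [[-8, 0, 7], [6, 1, -5], [0, 0, -1]]

[[-8, 0, 7], [6, 1, -5], [0, 0, -1]]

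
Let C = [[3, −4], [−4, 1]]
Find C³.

[[139, −116], [−116, 81]]

C² = [[25, −16], [−16, 17]]
C³ = [[139, −116], [−116, 81]]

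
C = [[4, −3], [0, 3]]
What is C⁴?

[[256, −525], [0, 81]]

C² = [[16, −21], [0, 9]]
C³ = [[64, −111], [0, 27]]
C⁴ = [[256, −525], [0, 81]]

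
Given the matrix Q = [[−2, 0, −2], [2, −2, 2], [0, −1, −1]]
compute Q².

[[4, 2, 6], [−8, 2, −10], [−2, 3, −1]]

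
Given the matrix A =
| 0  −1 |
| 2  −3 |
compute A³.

[[6, −7], [14, −15]]

tr A = −3 and det A = 2, so the characteristic polynomial is λ² − (−3)λ + (2) with roots −1 and −2.
Eigenvectors give P = [[1, −1], [1, −2]] with P⁻¹ = [[2, −1], [1, −1]], and A = P·diag(−1, −2)·P⁻¹.
Then A³ = P·diag(−1, −8)·P⁻¹ = [[−1, 8], [−1, 16]] · [[2, −1], [1, −1]] = [[6, −7], [14, −15]].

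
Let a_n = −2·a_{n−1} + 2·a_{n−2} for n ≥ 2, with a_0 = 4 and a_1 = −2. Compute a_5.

With companion matrix M = [[−2, 2], [1, 0]], [a_n, a_{n−1}]ᵀ = M·[a_{n−1}, a_{n−2}]ᵀ, so [a_5, a_4]ᵀ = M^4·[a_1, a_0]ᵀ.
M^4 = [[44, −32], [−16, 12]], giving [a_5, a_4]ᵀ = [[−216], [80]].

−216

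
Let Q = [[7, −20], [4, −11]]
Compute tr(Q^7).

tr Q = −4 and det Q = 3, so the characteristic polynomial is λ² − (−4)λ + (3) with roots −3 and −1.
Eigenvectors give P = [[2, 5], [1, 2]] with P⁻¹ = [[−2, 5], [1, −2]], and Q = P·diag(−3, −1)·P⁻¹.
Then Q^7 = P·diag(−2187, −1)·P⁻¹ = [[−4374, −5], [−2187, −2]] · [[−2, 5], [1, −2]] = [[8743, −21860], [4372, −10931]].

−2188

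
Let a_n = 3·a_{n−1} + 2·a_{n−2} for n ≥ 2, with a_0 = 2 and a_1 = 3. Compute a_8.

With companion matrix A = [[3, 2], [1, 0]], [a_n, a_{n−1}]ᵀ = A·[a_{n−1}, a_{n−2}]ᵀ, so [a_8, a_7]ᵀ = A⁷·[a_1, a_0]ᵀ.
A⁷ = [[6279, 3526], [1763, 990]], giving [a_8, a_7]ᵀ = [[25889], [7269]].

25889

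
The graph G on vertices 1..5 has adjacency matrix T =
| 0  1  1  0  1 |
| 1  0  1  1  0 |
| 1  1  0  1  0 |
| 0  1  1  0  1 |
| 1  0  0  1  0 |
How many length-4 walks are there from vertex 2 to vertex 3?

The number of length-4 walks from vertex 2 to vertex 3 is entry (2,3) of T^4, where T is the adjacency matrix.
T^2 = [[3, 1, 1, 3, 0], [1, 3, 2, 1, 2], [1, 2, 3, 1, 2], [3, 1, 1, 3, 0], [0, 2, 2, 0, 2]]
T^3 = [[2, 7, 7, 2, 6], [7, 4, 5, 7, 2], [7, 5, 4, 7, 2], [2, 7, 7, 2, 6], [6, 2, 2, 6, 0]]
T^4 = [[20, 11, 11, 20, 4], [11, 19, 18, 11, 14], [11, 18, 19, 11, 14], [20, 11, 11, 20, 4], [4, 14, 14, 4, 12]]

18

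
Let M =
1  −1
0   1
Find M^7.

M = I + N where N = [[0, −1], [0, 0]] is strictly upper-triangular, so N^2 = 0.
(I + N)^7 = I + 7·N = [[1, −7], [0, 1]].

[[1, −7], [0, 1]]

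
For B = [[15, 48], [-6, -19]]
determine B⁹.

tr B = -4 and det B = 3, so the characteristic polynomial is λ² − (-4)λ + (3) with roots -3 and -1.
Eigenvectors give P = [[-8, -3], [3, 1]] with P⁻¹ = [[1, 3], [-3, -8]], and B = P·diag(-3, -1)·P⁻¹.
Then B⁹ = P·diag(-19683, -1)·P⁻¹ = [[157464, 3], [-59049, -1]] · [[1, 3], [-3, -8]] = [[157455, 472368], [-59046, -177139]].

[[157455, 472368], [-59046, -177139]]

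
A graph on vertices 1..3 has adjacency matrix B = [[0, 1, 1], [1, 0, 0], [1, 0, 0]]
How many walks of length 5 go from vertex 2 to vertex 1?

4

The number of length-5 walks from vertex 2 to vertex 1 is entry (2,1) of B⁵, where B is the adjacency matrix.
B² = [[2, 0, 0], [0, 1, 1], [0, 1, 1]]
B³ = [[0, 2, 2], [2, 0, 0], [2, 0, 0]]
B⁴ = [[4, 0, 0], [0, 2, 2], [0, 2, 2]]
B⁵ = [[0, 4, 4], [4, 0, 0], [4, 0, 0]]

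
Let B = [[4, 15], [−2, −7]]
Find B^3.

tr B = −3 and det B = 2, so the characteristic polynomial is λ² − (−3)λ + (2) with roots −2 and −1.
Eigenvectors give P = [[−5, −3], [2, 1]] with P⁻¹ = [[1, 3], [−2, −5]], and B = P·diag(−2, −1)·P⁻¹.
Then B^3 = P·diag(−8, −1)·P⁻¹ = [[40, 3], [−16, −1]] · [[1, 3], [−2, −5]] = [[34, 105], [−14, −43]].

[[34, 105], [−14, −43]]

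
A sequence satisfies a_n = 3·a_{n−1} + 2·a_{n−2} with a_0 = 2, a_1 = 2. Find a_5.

434

With companion matrix Q = [[3, 2], [1, 0]], [a_n, a_{n−1}]ᵀ = Q·[a_{n−1}, a_{n−2}]ᵀ, so [a_5, a_4]ᵀ = Q^4·[a_1, a_0]ᵀ.
Q^4 = [[139, 78], [39, 22]], giving [a_5, a_4]ᵀ = [[434], [122]].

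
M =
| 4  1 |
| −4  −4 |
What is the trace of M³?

0

M² = [[12, 0], [0, 12]]
M³ = [[48, 12], [−48, −48]]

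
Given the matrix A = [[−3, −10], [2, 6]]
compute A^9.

[[−2043, −5110], [1022, 2556]]

tr A = 3 and det A = 2, so the characteristic polynomial is λ² − (3)λ + (2) with roots 1 and 2.
Eigenvectors give P = [[−5, −2], [2, 1]] with P⁻¹ = [[−1, −2], [2, 5]], and A = P·diag(1, 2)·P⁻¹.
Then A^9 = P·diag(1, 512)·P⁻¹ = [[−5, −1024], [2, 512]] · [[−1, −2], [2, 5]] = [[−2043, −5110], [1022, 2556]].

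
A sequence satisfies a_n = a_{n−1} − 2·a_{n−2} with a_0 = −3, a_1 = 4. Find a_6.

With companion matrix C = [[1, −2], [1, 0]], [a_n, a_{n−1}]ᵀ = C·[a_{n−1}, a_{n−2}]ᵀ, so [a_6, a_5]ᵀ = C⁵·[a_1, a_0]ᵀ.
C⁵ = [[5, 2], [−1, 6]], giving [a_6, a_5]ᵀ = [[14], [−22]].

14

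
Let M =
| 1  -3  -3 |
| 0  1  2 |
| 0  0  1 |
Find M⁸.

[[1, -24, -192], [0, 1, 16], [0, 0, 1]]

M = I + N where N = [[0, -3, -3], [0, 0, 2], [0, 0, 0]] is strictly upper-triangular, so N³ = 0.
(I + N)⁸ = I + 8·N + 28·N² = [[1, -24, -192], [0, 1, 16], [0, 0, 1]].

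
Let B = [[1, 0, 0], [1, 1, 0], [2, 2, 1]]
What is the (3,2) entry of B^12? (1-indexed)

24

B = I + N where N = [[0, 0, 0], [1, 0, 0], [2, 2, 0]] is strictly lower-triangular, so N^3 = 0.
(I + N)^12 = I + 12·N + 66·N^2 = [[1, 0, 0], [12, 1, 0], [156, 24, 1]].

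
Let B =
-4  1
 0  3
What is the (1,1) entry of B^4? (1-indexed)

256

B^2 = [[16, -1], [0, 9]]
B^3 = [[-64, 13], [0, 27]]
B^4 = [[256, -25], [0, 81]]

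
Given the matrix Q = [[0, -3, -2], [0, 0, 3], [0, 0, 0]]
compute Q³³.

Q is strictly triangular, hence nilpotent: Q³ = 0, so Q³³ = 0.

[[0, 0, 0], [0, 0, 0], [0, 0, 0]]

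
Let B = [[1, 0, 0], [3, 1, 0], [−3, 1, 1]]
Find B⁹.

B = I + N where N = [[0, 0, 0], [3, 0, 0], [−3, 1, 0]] is strictly lower-triangular, so N³ = 0.
(I + N)⁹ = I + 9·N + 36·N² = [[1, 0, 0], [27, 1, 0], [81, 9, 1]].

[[1, 0, 0], [27, 1, 0], [81, 9, 1]]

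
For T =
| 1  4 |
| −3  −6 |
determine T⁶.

[[−1931, −2660], [1995, 2724]]

tr T = −5 and det T = 6, so the characteristic polynomial is λ² − (−5)λ + (6) with roots −2 and −3.
Eigenvectors give P = [[−4, 1], [3, −1]] with P⁻¹ = [[−1, −1], [−3, −4]], and T = P·diag(−2, −3)·P⁻¹.
Then T⁶ = P·diag(64, 729)·P⁻¹ = [[−256, 729], [192, −729]] · [[−1, −1], [−3, −4]] = [[−1931, −2660], [1995, 2724]].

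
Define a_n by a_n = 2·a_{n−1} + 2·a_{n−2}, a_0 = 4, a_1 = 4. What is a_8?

6208

With companion matrix M = [[2, 2], [1, 0]], [a_n, a_{n−1}]ᵀ = M·[a_{n−1}, a_{n−2}]ᵀ, so [a_8, a_7]ᵀ = M⁷·[a_1, a_0]ᵀ.
M⁷ = [[896, 656], [328, 240]], giving [a_8, a_7]ᵀ = [[6208], [2272]].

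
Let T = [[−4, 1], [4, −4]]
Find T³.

T² = [[20, −8], [−32, 20]]
T³ = [[−112, 52], [208, −112]]

[[−112, 52], [208, −112]]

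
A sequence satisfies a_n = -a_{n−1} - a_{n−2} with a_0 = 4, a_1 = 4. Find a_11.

With companion matrix A = [[-1, -1], [1, 0]], [a_n, a_{n−1}]ᵀ = A·[a_{n−1}, a_{n−2}]ᵀ, so [a_11, a_10]ᵀ = A¹⁰·[a_1, a_0]ᵀ.
A¹⁰ = [[-1, -1], [1, 0]], giving [a_11, a_10]ᵀ = [[-8], [4]].

-8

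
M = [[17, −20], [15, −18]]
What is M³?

tr M = −1 and det M = −6, so the characteristic polynomial is λ² − (−1)λ + (−6) with roots −3 and 2.
Eigenvectors give P = [[−1, 4], [−1, 3]] with P⁻¹ = [[3, −4], [1, −1]], and M = P·diag(−3, 2)·P⁻¹.
Then M³ = P·diag(−27, 8)·P⁻¹ = [[27, 32], [27, 24]] · [[3, −4], [1, −1]] = [[113, −140], [105, −132]].

[[113, −140], [105, −132]]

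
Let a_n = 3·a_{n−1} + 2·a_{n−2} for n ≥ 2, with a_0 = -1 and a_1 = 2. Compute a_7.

2536

With companion matrix T = [[3, 2], [1, 0]], [a_n, a_{n−1}]ᵀ = T·[a_{n−1}, a_{n−2}]ᵀ, so [a_7, a_6]ᵀ = T⁶·[a_1, a_0]ᵀ.
T⁶ = [[1763, 990], [495, 278]], giving [a_7, a_6]ᵀ = [[2536], [712]].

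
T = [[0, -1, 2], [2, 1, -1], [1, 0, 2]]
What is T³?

[[3, -1, 11], [-1, -2, 5], [4, -3, 17]]

T² = [[0, -1, 5], [1, -1, 1], [2, -1, 6]]
T³ = [[3, -1, 11], [-1, -2, 5], [4, -3, 17]]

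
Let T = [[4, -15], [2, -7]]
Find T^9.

[[2554, -7665], [1022, -3067]]

tr T = -3 and det T = 2, so the characteristic polynomial is λ² − (-3)λ + (2) with roots -1 and -2.
Eigenvectors give P = [[3, -5], [1, -2]] with P⁻¹ = [[2, -5], [1, -3]], and T = P·diag(-1, -2)·P⁻¹.
Then T^9 = P·diag(-1, -512)·P⁻¹ = [[-3, 2560], [-1, 1024]] · [[2, -5], [1, -3]] = [[2554, -7665], [1022, -3067]].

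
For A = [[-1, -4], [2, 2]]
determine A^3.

[[-1, 20], [-10, -16]]

A^2 = [[-7, -4], [2, -4]]
A^3 = [[-1, 20], [-10, -16]]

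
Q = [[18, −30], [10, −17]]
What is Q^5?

tr Q = 1 and det Q = −6, so the characteristic polynomial is λ² − (1)λ + (−6) with roots 3 and −2.
Eigenvectors give P = [[2, −3], [1, −2]] with P⁻¹ = [[2, −3], [1, −2]], and Q = P·diag(3, −2)·P⁻¹.
Then Q^5 = P·diag(243, −32)·P⁻¹ = [[486, 96], [243, 64]] · [[2, −3], [1, −2]] = [[1068, −1650], [550, −857]].

[[1068, −1650], [550, −857]]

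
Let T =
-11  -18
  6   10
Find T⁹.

[[-2051, -3078], [1026, 1540]]

tr T = -1 and det T = -2, so the characteristic polynomial is λ² − (-1)λ + (-2) with roots -2 and 1.
Eigenvectors give P = [[-2, -3], [1, 2]] with P⁻¹ = [[-2, -3], [1, 2]], and T = P·diag(-2, 1)·P⁻¹.
Then T⁹ = P·diag(-512, 1)·P⁻¹ = [[1024, -3], [-512, 2]] · [[-2, -3], [1, 2]] = [[-2051, -3078], [1026, 1540]].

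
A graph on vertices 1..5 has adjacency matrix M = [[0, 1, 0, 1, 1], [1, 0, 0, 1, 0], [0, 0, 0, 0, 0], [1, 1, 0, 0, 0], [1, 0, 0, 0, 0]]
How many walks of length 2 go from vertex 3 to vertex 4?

The number of length-2 walks from vertex 3 to vertex 4 is entry (3,4) of M^2, where M is the adjacency matrix.
M^2 = [[3, 1, 0, 1, 0], [1, 2, 0, 1, 1], [0, 0, 0, 0, 0], [1, 1, 0, 2, 1], [0, 1, 0, 1, 1]]

0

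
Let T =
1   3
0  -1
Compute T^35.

T² = I (check: tr T = 0 and det T = -1), so T^35 = T since 35 is odd.

[[1, 3], [0, -1]]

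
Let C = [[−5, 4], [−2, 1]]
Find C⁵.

[[−485, 484], [−242, 241]]

tr C = −4 and det C = 3, so the characteristic polynomial is λ² − (−4)λ + (3) with roots −3 and −1.
Eigenvectors give P = [[2, 1], [1, 1]] with P⁻¹ = [[1, −1], [−1, 2]], and C = P·diag(−3, −1)·P⁻¹.
Then C⁵ = P·diag(−243, −1)·P⁻¹ = [[−486, −1], [−243, −1]] · [[1, −1], [−1, 2]] = [[−485, 484], [−242, 241]].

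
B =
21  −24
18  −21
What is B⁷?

tr B = 0 and det B = −9, so the characteristic polynomial is λ² − (0)λ + (−9) with roots −3 and 3.
Eigenvectors give P = [[1, 4], [1, 3]] with P⁻¹ = [[−3, 4], [1, −1]], and B = P·diag(−3, 3)·P⁻¹.
Then B⁷ = P·diag(−2187, 2187)·P⁻¹ = [[−2187, 8748], [−2187, 6561]] · [[−3, 4], [1, −1]] = [[15309, −17496], [13122, −15309]].

[[15309, −17496], [13122, −15309]]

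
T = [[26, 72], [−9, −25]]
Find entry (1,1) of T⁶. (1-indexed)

568

tr T = 1 and det T = −2, so the characteristic polynomial is λ² − (1)λ + (−2) with roots 2 and −1.
Eigenvectors give P = [[−3, −8], [1, 3]] with P⁻¹ = [[−3, −8], [1, 3]], and T = P·diag(2, −1)·P⁻¹.
Then T⁶ = P·diag(64, 1)·P⁻¹ = [[−192, −8], [64, 3]] · [[−3, −8], [1, 3]] = [[568, 1512], [−189, −503]].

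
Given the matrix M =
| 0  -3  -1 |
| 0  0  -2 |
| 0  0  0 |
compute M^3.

[[0, 0, 0], [0, 0, 0], [0, 0, 0]]

M is strictly triangular, hence nilpotent: M^3 = 0, so M^3 = 0.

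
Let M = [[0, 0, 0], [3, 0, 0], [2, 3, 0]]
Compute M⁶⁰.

[[0, 0, 0], [0, 0, 0], [0, 0, 0]]

M is strictly triangular, hence nilpotent: M³ = 0, so M⁶⁰ = 0.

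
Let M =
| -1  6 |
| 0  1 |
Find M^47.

[[-1, 6], [0, 1]]

M² = I (check: tr M = 0 and det M = -1), so M^47 = M since 47 is odd.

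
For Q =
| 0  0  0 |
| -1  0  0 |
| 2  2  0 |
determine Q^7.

Q is strictly triangular, hence nilpotent: Q^3 = 0, so Q^7 = 0.

[[0, 0, 0], [0, 0, 0], [0, 0, 0]]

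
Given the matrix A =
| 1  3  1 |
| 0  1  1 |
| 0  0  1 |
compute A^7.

A = I + N where N = [[0, 3, 1], [0, 0, 1], [0, 0, 0]] is strictly upper-triangular, so N^3 = 0.
(I + N)^7 = I + 7·N + 21·N^2 = [[1, 21, 70], [0, 1, 7], [0, 0, 1]].

[[1, 21, 70], [0, 1, 7], [0, 0, 1]]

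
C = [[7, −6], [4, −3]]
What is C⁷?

[[6559, −6558], [4372, −4371]]

tr C = 4 and det C = 3, so the characteristic polynomial is λ² − (4)λ + (3) with roots 3 and 1.
Eigenvectors give P = [[3, 1], [2, 1]] with P⁻¹ = [[1, −1], [−2, 3]], and C = P·diag(3, 1)·P⁻¹.
Then C⁷ = P·diag(2187, 1)·P⁻¹ = [[6561, 1], [4374, 1]] · [[1, −1], [−2, 3]] = [[6559, −6558], [4372, −4371]].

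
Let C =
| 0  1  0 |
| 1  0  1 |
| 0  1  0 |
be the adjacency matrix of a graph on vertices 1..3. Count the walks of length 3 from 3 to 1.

0

The number of length-3 walks from vertex 3 to vertex 1 is entry (3,1) of C³, where C is the adjacency matrix.
C² = [[1, 0, 1], [0, 2, 0], [1, 0, 1]]
C³ = [[0, 2, 0], [2, 0, 2], [0, 2, 0]]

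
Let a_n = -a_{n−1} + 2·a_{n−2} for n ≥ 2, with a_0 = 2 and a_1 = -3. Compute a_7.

With companion matrix Q = [[-1, 2], [1, 0]], [a_n, a_{n−1}]ᵀ = Q·[a_{n−1}, a_{n−2}]ᵀ, so [a_7, a_6]ᵀ = Q⁶·[a_1, a_0]ᵀ.
Q⁶ = [[43, -42], [-21, 22]], giving [a_7, a_6]ᵀ = [[-213], [107]].

-213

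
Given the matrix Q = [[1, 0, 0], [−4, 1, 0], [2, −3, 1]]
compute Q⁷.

Q = I + N where N = [[0, 0, 0], [−4, 0, 0], [2, −3, 0]] is strictly lower-triangular, so N³ = 0.
(I + N)⁷ = I + 7·N + 21·N² = [[1, 0, 0], [−28, 1, 0], [266, −21, 1]].

[[1, 0, 0], [−28, 1, 0], [266, −21, 1]]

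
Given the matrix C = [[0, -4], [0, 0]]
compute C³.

[[0, 0], [0, 0]]

C is strictly triangular, hence nilpotent: C² = 0, so C³ = 0.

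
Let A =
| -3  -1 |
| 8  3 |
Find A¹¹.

A² = I (check: tr A = 0 and det A = -1), so A¹¹ = A since 11 is odd.

[[-3, -1], [8, 3]]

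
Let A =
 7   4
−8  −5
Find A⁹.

tr A = 2 and det A = −3, so the characteristic polynomial is λ² − (2)λ + (−3) with roots −1 and 3.
Eigenvectors give P = [[−1, −1], [2, 1]] with P⁻¹ = [[1, 1], [−2, −1]], and A = P·diag(−1, 3)·P⁻¹.
Then A⁹ = P·diag(−1, 19683)·P⁻¹ = [[1, −19683], [−2, 19683]] · [[1, 1], [−2, −1]] = [[39367, 19684], [−39368, −19685]].

[[39367, 19684], [−39368, −19685]]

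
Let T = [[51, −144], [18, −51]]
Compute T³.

tr T = 0 and det T = −9, so the characteristic polynomial is λ² − (0)λ + (−9) with roots −3 and 3.
Eigenvectors give P = [[−8, 3], [−3, 1]] with P⁻¹ = [[1, −3], [3, −8]], and T = P·diag(−3, 3)·P⁻¹.
Then T³ = P·diag(−27, 27)·P⁻¹ = [[216, 81], [81, 27]] · [[1, −3], [3, −8]] = [[459, −1296], [162, −459]].

[[459, −1296], [162, −459]]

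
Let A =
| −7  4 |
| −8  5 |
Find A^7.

[[−4375, 2188], [−4376, 2189]]

tr A = −2 and det A = −3, so the characteristic polynomial is λ² − (−2)λ + (−3) with roots 1 and −3.
Eigenvectors give P = [[−1, 1], [−2, 1]] with P⁻¹ = [[1, −1], [2, −1]], and A = P·diag(1, −3)·P⁻¹.
Then A^7 = P·diag(1, −2187)·P⁻¹ = [[−1, −2187], [−2, −2187]] · [[1, −1], [2, −1]] = [[−4375, 2188], [−4376, 2189]].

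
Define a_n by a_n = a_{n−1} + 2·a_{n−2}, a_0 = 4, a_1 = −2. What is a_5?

18

With companion matrix A = [[1, 2], [1, 0]], [a_n, a_{n−1}]ᵀ = A·[a_{n−1}, a_{n−2}]ᵀ, so [a_5, a_4]ᵀ = A⁴·[a_1, a_0]ᵀ.
A⁴ = [[11, 10], [5, 6]], giving [a_5, a_4]ᵀ = [[18], [14]].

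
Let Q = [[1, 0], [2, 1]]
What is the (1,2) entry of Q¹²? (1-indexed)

0

Q = I + N where N = [[0, 0], [2, 0]] is strictly lower-triangular, so N² = 0.
(I + N)¹² = I + 12·N = [[1, 0], [24, 1]].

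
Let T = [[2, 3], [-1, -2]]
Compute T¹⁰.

T² = I (check: tr T = 0 and det T = -1), so T¹⁰ = I since 10 is even.

[[1, 0], [0, 1]]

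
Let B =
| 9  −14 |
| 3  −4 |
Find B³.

[[141, −266], [57, −106]]

tr B = 5 and det B = 6, so the characteristic polynomial is λ² − (5)λ + (6) with roots 2 and 3.
Eigenvectors give P = [[−2, 7], [−1, 3]] with P⁻¹ = [[3, −7], [1, −2]], and B = P·diag(2, 3)·P⁻¹.
Then B³ = P·diag(8, 27)·P⁻¹ = [[−16, 189], [−8, 81]] · [[3, −7], [1, −2]] = [[141, −266], [57, −106]].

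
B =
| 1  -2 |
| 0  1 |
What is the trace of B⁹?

2

B = I + N where N = [[0, -2], [0, 0]] is strictly upper-triangular, so N² = 0.
(I + N)⁹ = I + 9·N = [[1, -18], [0, 1]].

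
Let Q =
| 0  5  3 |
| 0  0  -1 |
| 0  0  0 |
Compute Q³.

Q is strictly triangular, hence nilpotent: Q³ = 0, so Q³ = 0.

[[0, 0, 0], [0, 0, 0], [0, 0, 0]]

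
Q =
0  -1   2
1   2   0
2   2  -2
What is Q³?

Q² = [[3, 2, -4], [2, 3, 2], [-2, -2, 8]]
Q³ = [[-6, -7, 14], [7, 8, 0], [14, 14, -20]]

[[-6, -7, 14], [7, 8, 0], [14, 14, -20]]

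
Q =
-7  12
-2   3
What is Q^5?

tr Q = -4 and det Q = 3, so the characteristic polynomial is λ² − (-4)λ + (3) with roots -3 and -1.
Eigenvectors give P = [[3, -2], [1, -1]] with P⁻¹ = [[1, -2], [1, -3]], and Q = P·diag(-3, -1)·P⁻¹.
Then Q^5 = P·diag(-243, -1)·P⁻¹ = [[-729, 2], [-243, 1]] · [[1, -2], [1, -3]] = [[-727, 1452], [-242, 483]].

[[-727, 1452], [-242, 483]]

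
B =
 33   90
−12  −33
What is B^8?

tr B = 0 and det B = −9, so the characteristic polynomial is λ² − (0)λ + (−9) with roots 3 and −3.
Eigenvectors give P = [[−3, 5], [1, −2]] with P⁻¹ = [[−2, −5], [−1, −3]], and B = P·diag(3, −3)·P⁻¹.
Then B^8 = P·diag(6561, 6561)·P⁻¹ = [[−19683, 32805], [6561, −13122]] · [[−2, −5], [−1, −3]] = [[6561, 0], [0, 6561]].

[[6561, 0], [0, 6561]]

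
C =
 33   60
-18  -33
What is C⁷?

[[24057, 43740], [-13122, -24057]]

tr C = 0 and det C = -9, so the characteristic polynomial is λ² − (0)λ + (-9) with roots -3 and 3.
Eigenvectors give P = [[-5, -2], [3, 1]] with P⁻¹ = [[1, 2], [-3, -5]], and C = P·diag(-3, 3)·P⁻¹.
Then C⁷ = P·diag(-2187, 2187)·P⁻¹ = [[10935, -4374], [-6561, 2187]] · [[1, 2], [-3, -5]] = [[24057, 43740], [-13122, -24057]].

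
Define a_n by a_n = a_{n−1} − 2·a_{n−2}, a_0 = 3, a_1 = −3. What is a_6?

With companion matrix M = [[1, −2], [1, 0]], [a_n, a_{n−1}]ᵀ = M·[a_{n−1}, a_{n−2}]ᵀ, so [a_6, a_5]ᵀ = M^5·[a_1, a_0]ᵀ.
M^5 = [[5, 2], [−1, 6]], giving [a_6, a_5]ᵀ = [[−9], [21]].

−9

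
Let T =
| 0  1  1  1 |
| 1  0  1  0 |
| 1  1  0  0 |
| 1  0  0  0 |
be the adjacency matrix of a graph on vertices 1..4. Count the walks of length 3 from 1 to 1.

The number of length-3 walks from vertex 1 to vertex 1 is entry (1,1) of T³, where T is the adjacency matrix.
T² = [[3, 1, 1, 0], [1, 2, 1, 1], [1, 1, 2, 1], [0, 1, 1, 1]]
T³ = [[2, 4, 4, 3], [4, 2, 3, 1], [4, 3, 2, 1], [3, 1, 1, 0]]

2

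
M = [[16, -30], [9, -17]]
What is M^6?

tr M = -1 and det M = -2, so the characteristic polynomial is λ² − (-1)λ + (-2) with roots 1 and -2.
Eigenvectors give P = [[2, 5], [1, 3]] with P⁻¹ = [[3, -5], [-1, 2]], and M = P·diag(1, -2)·P⁻¹.
Then M^6 = P·diag(1, 64)·P⁻¹ = [[2, 320], [1, 192]] · [[3, -5], [-1, 2]] = [[-314, 630], [-189, 379]].

[[-314, 630], [-189, 379]]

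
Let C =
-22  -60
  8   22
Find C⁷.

tr C = 0 and det C = -4, so the characteristic polynomial is λ² − (0)λ + (-4) with roots 2 and -2.
Eigenvectors give P = [[-5, -3], [2, 1]] with P⁻¹ = [[1, 3], [-2, -5]], and C = P·diag(2, -2)·P⁻¹.
Then C⁷ = P·diag(128, -128)·P⁻¹ = [[-640, 384], [256, -128]] · [[1, 3], [-2, -5]] = [[-1408, -3840], [512, 1408]].

[[-1408, -3840], [512, 1408]]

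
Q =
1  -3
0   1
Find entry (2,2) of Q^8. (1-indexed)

Q = I + N where N = [[0, -3], [0, 0]] is strictly upper-triangular, so N^2 = 0.
(I + N)^8 = I + 8·N = [[1, -24], [0, 1]].

1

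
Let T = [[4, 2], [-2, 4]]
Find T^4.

T^2 = [[12, 16], [-16, 12]]
T^3 = [[16, 88], [-88, 16]]
T^4 = [[-112, 384], [-384, -112]]

[[-112, 384], [-384, -112]]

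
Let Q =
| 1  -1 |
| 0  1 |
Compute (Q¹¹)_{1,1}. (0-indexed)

Q = I + N where N = [[0, -1], [0, 0]] is strictly upper-triangular, so N² = 0.
(I + N)¹¹ = I + 11·N = [[1, -11], [0, 1]].

1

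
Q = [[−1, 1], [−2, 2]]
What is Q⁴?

Q² = [[−1, 1], [−2, 2]]
Q³ = [[−1, 1], [−2, 2]]
Q⁴ = [[−1, 1], [−2, 2]]

[[−1, 1], [−2, 2]]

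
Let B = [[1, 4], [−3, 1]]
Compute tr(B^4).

B^2 = [[−11, 8], [−6, −11]]
B^3 = [[−35, −36], [27, −35]]
B^4 = [[73, −176], [132, 73]]

146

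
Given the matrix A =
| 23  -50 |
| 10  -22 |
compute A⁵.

tr A = 1 and det A = -6, so the characteristic polynomial is λ² − (1)λ + (-6) with roots -2 and 3.
Eigenvectors give P = [[2, 5], [1, 2]] with P⁻¹ = [[-2, 5], [1, -2]], and A = P·diag(-2, 3)·P⁻¹.
Then A⁵ = P·diag(-32, 243)·P⁻¹ = [[-64, 1215], [-32, 486]] · [[-2, 5], [1, -2]] = [[1343, -2750], [550, -1132]].

[[1343, -2750], [550, -1132]]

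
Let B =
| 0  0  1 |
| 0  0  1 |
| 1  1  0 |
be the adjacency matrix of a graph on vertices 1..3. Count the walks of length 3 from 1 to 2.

The number of length-3 walks from vertex 1 to vertex 2 is entry (1,2) of B³, where B is the adjacency matrix.
B² = [[1, 1, 0], [1, 1, 0], [0, 0, 2]]
B³ = [[0, 0, 2], [0, 0, 2], [2, 2, 0]]

0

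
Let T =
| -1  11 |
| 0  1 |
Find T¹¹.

T² = I (check: tr T = 0 and det T = -1), so T¹¹ = T since 11 is odd.

[[-1, 11], [0, 1]]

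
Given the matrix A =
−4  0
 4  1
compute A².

[[16, 0], [−12, 1]]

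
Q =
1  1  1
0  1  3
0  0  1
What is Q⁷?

Q = I + N where N = [[0, 1, 1], [0, 0, 3], [0, 0, 0]] is strictly upper-triangular, so N³ = 0.
(I + N)⁷ = I + 7·N + 21·N² = [[1, 7, 70], [0, 1, 21], [0, 0, 1]].

[[1, 7, 70], [0, 1, 21], [0, 0, 1]]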